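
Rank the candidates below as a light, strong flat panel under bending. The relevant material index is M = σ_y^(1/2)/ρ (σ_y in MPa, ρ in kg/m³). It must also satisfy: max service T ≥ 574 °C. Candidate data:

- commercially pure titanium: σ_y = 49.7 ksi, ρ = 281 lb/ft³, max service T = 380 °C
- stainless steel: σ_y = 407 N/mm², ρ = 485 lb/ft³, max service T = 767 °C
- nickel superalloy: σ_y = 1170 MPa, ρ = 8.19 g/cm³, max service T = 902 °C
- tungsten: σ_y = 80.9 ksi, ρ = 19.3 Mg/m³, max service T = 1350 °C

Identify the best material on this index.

nickel superalloy

Screen on constraints: max service T ≥ 574 °C. Survivors: stainless steel, nickel superalloy, tungsten.
In SI units:
  stainless steel: σ_y = 407.0 MPa, ρ = 7769 kg/m³
  nickel superalloy: σ_y = 1170 MPa, ρ = 8190 kg/m³
  tungsten: σ_y = 557.8 MPa, ρ = 19300 kg/m³
  nickel superalloy: M = 4.18×10⁻³
  stainless steel: M = 2.60×10⁻³
  tungsten: M = 1.22×10⁻³
Highest index: nickel superalloy.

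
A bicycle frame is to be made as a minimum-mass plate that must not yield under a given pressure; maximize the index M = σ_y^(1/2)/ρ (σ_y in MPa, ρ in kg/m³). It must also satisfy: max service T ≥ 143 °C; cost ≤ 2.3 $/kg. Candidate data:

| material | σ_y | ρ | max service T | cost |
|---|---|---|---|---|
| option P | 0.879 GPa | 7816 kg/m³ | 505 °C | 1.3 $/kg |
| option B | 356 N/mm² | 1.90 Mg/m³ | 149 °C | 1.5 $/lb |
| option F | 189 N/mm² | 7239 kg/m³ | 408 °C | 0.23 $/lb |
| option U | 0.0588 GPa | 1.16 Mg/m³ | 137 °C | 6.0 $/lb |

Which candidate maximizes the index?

option P

Screen on constraints: max service T ≥ 143 °C; cost ≤ 2.3 $/kg. Survivors: option P, option F.
Convert each candidate to consistent units, then evaluate M:
  option P: σ_y = 879.0 MPa, ρ = 7816 kg/m³
  option F: σ_y = 189.0 MPa, ρ = 7239 kg/m³
  option P: M = 3.79×10⁻³
  option F: M = 1.90×10⁻³
Highest index: option P.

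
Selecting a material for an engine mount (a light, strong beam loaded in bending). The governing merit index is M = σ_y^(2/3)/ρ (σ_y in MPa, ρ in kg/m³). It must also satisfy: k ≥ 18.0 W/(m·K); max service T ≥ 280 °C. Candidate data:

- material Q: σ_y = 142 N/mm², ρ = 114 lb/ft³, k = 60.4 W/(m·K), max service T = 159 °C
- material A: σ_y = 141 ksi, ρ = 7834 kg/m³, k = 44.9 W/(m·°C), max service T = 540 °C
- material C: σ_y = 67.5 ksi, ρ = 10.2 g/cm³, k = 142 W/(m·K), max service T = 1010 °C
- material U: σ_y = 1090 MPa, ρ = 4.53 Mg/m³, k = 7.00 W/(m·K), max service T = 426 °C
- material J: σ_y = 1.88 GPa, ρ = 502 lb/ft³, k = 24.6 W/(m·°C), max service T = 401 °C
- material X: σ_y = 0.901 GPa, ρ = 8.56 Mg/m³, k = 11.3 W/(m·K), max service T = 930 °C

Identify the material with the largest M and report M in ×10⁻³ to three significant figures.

Screen on constraints: k ≥ 18.0 W/(m·K); max service T ≥ 280 °C. Survivors: material A, material C, material J.
After converting to SI:
  material A: σ_y = 972.2 MPa, ρ = 7834 kg/m³
  material C: σ_y = 465.4 MPa, ρ = 10200 kg/m³
  material J: σ_y = 1880 MPa, ρ = 8041 kg/m³
  material J: M = 18.9×10⁻³
  material A: M = 12.5×10⁻³
  material C: M = 5.89×10⁻³
Highest index: material J.

material J, M = 18.9×10⁻³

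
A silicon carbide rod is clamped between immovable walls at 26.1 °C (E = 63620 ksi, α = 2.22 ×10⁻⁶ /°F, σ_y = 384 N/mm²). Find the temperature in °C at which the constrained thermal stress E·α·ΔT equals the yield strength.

245 °C

E = 63620 ksi = 438.6 GPa.
α = 2.22×10⁻⁶/°F × 9/5 = 4.00×10⁻⁶/K.
σ_y = 384 N/mm² = 384.0 MPa.
E·α·ΔT = 384.0 MPa ⇒ ΔT = 384.0 / (438.6×10³ × 4.00×10⁻⁶) = 219.1 K.
T = 26.1 + 219.1 = 245.2 °C.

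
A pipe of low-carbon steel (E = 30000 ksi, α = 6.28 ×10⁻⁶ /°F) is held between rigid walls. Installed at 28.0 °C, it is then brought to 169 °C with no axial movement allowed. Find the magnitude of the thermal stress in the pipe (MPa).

E = 30000 ksi = 206.8 GPa.
α = 6.28×10⁻⁶/°F × 9/5 = 11.3×10⁻⁶/K.
ΔT = 141.0 K. Constrained thermal stress σ = E·α·ΔT = 206.8×10³ MPa × 11.3×10⁻⁶ × 141.0 = 330 MPa (compressive).

330 MPa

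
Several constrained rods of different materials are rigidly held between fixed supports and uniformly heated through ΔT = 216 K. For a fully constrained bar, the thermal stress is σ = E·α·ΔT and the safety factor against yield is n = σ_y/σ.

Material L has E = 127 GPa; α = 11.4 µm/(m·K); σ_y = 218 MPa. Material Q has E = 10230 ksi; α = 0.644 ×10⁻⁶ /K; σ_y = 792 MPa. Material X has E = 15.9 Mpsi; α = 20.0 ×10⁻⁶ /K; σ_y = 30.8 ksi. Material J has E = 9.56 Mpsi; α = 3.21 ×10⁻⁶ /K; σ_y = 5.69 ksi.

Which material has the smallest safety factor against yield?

material X

In consistent units (E in GPa, α in ×10⁻⁶/K, σ_y in MPa):
  material L: E = 127.0, α = 11.4, σ_y = 218.0 → σ = 313 MPa, n = 0.697
  material Q: E = 70.53, α = 0.644, σ_y = 792.0 → σ = 9.81 MPa, n = 80.7
  material X: E = 109.6, α = 20.0, σ_y = 212.4 → σ = 474 MPa, n = 0.448
  material J: E = 65.91, α = 3.21, σ_y = 39.23 → σ = 45.7 MPa, n = 0.858
Smallest n: material X with n = 0.448.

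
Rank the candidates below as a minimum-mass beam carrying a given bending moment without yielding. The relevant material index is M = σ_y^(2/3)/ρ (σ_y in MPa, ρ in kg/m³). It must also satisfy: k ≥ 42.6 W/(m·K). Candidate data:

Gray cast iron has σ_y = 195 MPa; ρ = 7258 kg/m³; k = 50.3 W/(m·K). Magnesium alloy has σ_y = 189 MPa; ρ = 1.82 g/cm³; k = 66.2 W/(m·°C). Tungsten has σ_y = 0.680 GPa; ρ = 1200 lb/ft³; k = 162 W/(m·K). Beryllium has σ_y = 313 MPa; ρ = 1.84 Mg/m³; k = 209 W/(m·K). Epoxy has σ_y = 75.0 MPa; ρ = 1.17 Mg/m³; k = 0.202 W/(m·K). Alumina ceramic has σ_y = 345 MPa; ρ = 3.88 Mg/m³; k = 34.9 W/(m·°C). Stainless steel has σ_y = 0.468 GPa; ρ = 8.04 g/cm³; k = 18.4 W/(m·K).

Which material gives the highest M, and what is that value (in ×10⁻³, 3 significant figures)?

beryllium, M = 25.1×10⁻³

Screen on constraints: k ≥ 42.6 W/(m·K). Survivors: gray cast iron, magnesium alloy, tungsten, beryllium.
Putting every candidate on a common basis:
  gray cast iron: σ_y = 195.0 MPa, ρ = 7258 kg/m³
  magnesium alloy: σ_y = 189.0 MPa, ρ = 1820 kg/m³
  tungsten: σ_y = 680.0 MPa, ρ = 19220 kg/m³
  beryllium: σ_y = 313.0 MPa, ρ = 1840 kg/m³
  beryllium: M = 25.1×10⁻³
  magnesium alloy: M = 18.1×10⁻³
  gray cast iron: M = 4.63×10⁻³
  tungsten: M = 4.02×10⁻³
Beryllium ranks first.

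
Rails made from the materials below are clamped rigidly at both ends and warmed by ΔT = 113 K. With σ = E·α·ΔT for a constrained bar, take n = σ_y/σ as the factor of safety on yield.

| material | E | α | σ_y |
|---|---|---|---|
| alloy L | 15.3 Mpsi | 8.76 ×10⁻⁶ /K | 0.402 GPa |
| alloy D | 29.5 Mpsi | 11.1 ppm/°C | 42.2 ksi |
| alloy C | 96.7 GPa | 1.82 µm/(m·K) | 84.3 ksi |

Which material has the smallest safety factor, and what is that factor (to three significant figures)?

alloy D, n = 1.14

With everything in SI (GPa, ×10⁻⁶/K, MPa):
  alloy L: E = 105.5, α = 8.76, σ_y = 402.0 → σ = 104 MPa, n = 3.85
  alloy D: E = 203.4, α = 11.1, σ_y = 291.0 → σ = 255 MPa, n = 1.14
  alloy C: E = 96.70, α = 1.82, σ_y = 581.2 → σ = 19.9 MPa, n = 29.2
Alloy D has the lowest safety factor, n = 1.14.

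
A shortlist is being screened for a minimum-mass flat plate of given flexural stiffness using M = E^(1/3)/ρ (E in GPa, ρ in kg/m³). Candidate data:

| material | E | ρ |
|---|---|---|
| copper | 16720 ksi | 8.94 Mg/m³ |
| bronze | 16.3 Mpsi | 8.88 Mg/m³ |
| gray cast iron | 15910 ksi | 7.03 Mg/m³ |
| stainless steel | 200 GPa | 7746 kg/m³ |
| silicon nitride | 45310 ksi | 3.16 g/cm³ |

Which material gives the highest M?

In SI units:
  copper: E = 115.3 GPa, ρ = 8940 kg/m³
  bronze: E = 112.4 GPa, ρ = 8880 kg/m³
  gray cast iron: E = 109.7 GPa, ρ = 7030 kg/m³
  stainless steel: E = 200.0 GPa, ρ = 7746 kg/m³
  silicon nitride: E = 312.4 GPa, ρ = 3160 kg/m³
  silicon nitride: M = 2.15×10⁻³
  stainless steel: M = 0.755×10⁻³
  gray cast iron: M = 0.681×10⁻³
  copper: M = 0.544×10⁻³
  bronze: M = 0.543×10⁻³
Silicon nitride ranks first.

silicon nitride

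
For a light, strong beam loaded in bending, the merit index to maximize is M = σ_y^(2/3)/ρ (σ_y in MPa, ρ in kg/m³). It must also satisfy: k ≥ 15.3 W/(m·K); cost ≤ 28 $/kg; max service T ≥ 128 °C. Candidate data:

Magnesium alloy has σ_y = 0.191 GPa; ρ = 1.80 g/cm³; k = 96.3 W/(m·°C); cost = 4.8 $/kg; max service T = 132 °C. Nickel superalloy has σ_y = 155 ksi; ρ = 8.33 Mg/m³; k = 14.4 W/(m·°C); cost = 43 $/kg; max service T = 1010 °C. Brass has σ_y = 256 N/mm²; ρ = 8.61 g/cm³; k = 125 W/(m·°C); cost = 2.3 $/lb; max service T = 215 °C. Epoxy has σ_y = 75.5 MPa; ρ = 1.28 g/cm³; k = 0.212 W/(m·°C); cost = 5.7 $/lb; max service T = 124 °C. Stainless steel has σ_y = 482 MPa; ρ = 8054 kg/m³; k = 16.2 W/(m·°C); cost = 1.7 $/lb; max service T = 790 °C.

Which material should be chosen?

magnesium alloy

Screen on constraints: k ≥ 15.3 W/(m·K); cost ≤ 28 $/kg; max service T ≥ 128 °C. Survivors: magnesium alloy, brass, stainless steel.
Putting every candidate on a common basis:
  magnesium alloy: σ_y = 191.0 MPa, ρ = 1800 kg/m³
  brass: σ_y = 256.0 MPa, ρ = 8610 kg/m³
  stainless steel: σ_y = 482.0 MPa, ρ = 8054 kg/m³
  magnesium alloy: M = 18.4×10⁻³
  stainless steel: M = 7.63×10⁻³
  brass: M = 4.68×10⁻³
Highest index: magnesium alloy.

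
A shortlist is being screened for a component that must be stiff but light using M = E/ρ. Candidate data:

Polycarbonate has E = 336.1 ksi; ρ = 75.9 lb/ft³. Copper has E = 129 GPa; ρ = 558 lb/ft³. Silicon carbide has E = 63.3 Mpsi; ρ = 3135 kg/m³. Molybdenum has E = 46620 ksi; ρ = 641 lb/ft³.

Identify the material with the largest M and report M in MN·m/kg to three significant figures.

Convert each candidate to consistent units, then evaluate M:
  polycarbonate: E = 2.317 GPa, ρ = 1216 kg/m³
  copper: E = 129.0 GPa, ρ = 8938 kg/m³
  silicon carbide: E = 436.4 GPa, ρ = 3135 kg/m³
  molybdenum: E = 321.4 GPa, ρ = 10270 kg/m³
  silicon carbide: M = 139 MN·m/kg
  molybdenum: M = 31.3 MN·m/kg
  copper: M = 14.4 MN·m/kg
  polycarbonate: M = 1.91 MN·m/kg
Highest index: silicon carbide.

silicon carbide, M = 139 MN·m/kg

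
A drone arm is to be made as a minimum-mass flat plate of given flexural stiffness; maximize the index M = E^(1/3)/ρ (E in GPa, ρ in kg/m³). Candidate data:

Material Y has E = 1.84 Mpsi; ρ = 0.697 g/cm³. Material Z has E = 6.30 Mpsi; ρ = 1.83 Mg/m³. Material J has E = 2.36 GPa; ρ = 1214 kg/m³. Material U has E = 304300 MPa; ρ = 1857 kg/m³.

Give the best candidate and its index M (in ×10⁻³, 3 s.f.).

Normalizing units and computing the index:
  material Y: E = 12.69 GPa, ρ = 697.0 kg/m³
  material Z: E = 43.44 GPa, ρ = 1830 kg/m³
  material J: E = 2.360 GPa, ρ = 1214 kg/m³
  material U: E = 304.3 GPa, ρ = 1857 kg/m³
  material U: M = 3.62×10⁻³
  material Y: M = 3.35×10⁻³
  material Z: M = 1.92×10⁻³
  material J: M = 1.10×10⁻³
The maximum is for material U.

material U, M = 3.62×10⁻³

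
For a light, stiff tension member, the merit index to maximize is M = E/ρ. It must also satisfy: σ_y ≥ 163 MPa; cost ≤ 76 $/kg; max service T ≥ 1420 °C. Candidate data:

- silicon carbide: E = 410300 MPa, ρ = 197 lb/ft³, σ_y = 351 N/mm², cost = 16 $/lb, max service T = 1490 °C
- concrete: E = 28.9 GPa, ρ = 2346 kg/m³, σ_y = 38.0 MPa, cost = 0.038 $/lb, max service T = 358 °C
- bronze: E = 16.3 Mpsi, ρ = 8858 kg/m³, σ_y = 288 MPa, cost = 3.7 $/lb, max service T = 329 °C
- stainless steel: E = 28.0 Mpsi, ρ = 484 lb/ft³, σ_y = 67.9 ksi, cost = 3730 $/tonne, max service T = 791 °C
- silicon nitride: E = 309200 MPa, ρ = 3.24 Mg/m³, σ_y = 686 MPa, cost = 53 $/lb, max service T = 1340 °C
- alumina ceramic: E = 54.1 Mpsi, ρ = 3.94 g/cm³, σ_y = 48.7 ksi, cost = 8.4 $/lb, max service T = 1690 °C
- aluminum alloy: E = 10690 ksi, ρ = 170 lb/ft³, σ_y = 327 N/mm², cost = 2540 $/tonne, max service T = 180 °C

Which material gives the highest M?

silicon carbide

Screen on constraints: σ_y ≥ 163 MPa; cost ≤ 76 $/kg; max service T ≥ 1420 °C. Survivors: silicon carbide, alumina ceramic.
In SI units:
  silicon carbide: E = 410.3 GPa, ρ = 3156 kg/m³
  alumina ceramic: E = 373.0 GPa, ρ = 3940 kg/m³
  silicon carbide: M = 130 MN·m/kg
  alumina ceramic: M = 94.7 MN·m/kg
Highest index: silicon carbide.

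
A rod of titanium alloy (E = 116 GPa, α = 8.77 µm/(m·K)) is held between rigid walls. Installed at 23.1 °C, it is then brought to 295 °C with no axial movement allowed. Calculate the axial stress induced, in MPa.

277 MPa

ΔT = 271.9 K. Constrained thermal stress σ = E·α·ΔT = 116.0×10³ MPa × 8.77×10⁻⁶ × 271.9 = 277 MPa (compressive).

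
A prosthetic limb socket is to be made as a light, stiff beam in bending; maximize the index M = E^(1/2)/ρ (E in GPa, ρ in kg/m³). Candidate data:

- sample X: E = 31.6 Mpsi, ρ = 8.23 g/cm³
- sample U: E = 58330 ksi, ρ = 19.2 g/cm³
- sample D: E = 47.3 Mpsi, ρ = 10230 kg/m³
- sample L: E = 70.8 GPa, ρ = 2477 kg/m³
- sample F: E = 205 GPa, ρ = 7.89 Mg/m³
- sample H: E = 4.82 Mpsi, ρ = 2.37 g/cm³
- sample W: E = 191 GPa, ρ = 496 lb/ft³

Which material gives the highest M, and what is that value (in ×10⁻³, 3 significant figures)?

sample L, M = 3.40×10⁻³

In SI units:
  sample X: E = 217.9 GPa, ρ = 8230 kg/m³
  sample U: E = 402.2 GPa, ρ = 19200 kg/m³
  sample D: E = 326.1 GPa, ρ = 10230 kg/m³
  sample L: E = 70.80 GPa, ρ = 2477 kg/m³
  sample F: E = 205.0 GPa, ρ = 7890 kg/m³
  sample H: E = 33.23 GPa, ρ = 2370 kg/m³
  sample W: E = 191.0 GPa, ρ = 7945 kg/m³
  sample L: M = 3.40×10⁻³
  sample H: M = 2.43×10⁻³
  sample F: M = 1.81×10⁻³
  sample X: M = 1.79×10⁻³
  sample D: M = 1.77×10⁻³
  sample W: M = 1.74×10⁻³
  sample U: M = 1.04×10⁻³
Highest index: sample L.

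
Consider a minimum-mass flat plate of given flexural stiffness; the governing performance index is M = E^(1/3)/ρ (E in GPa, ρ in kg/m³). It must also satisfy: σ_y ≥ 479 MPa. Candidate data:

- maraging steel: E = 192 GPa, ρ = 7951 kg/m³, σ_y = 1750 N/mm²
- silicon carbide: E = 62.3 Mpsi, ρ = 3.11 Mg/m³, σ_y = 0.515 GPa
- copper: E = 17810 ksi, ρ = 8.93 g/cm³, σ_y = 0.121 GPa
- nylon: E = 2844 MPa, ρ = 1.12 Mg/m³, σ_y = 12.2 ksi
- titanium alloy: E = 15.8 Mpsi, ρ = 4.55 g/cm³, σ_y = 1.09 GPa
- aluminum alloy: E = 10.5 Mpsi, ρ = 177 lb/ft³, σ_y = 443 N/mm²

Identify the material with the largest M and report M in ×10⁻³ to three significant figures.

Screen on constraints: σ_y ≥ 479 MPa. Survivors: maraging steel, silicon carbide, titanium alloy.
In SI units:
  maraging steel: E = 192.0 GPa, ρ = 7951 kg/m³
  silicon carbide: E = 429.5 GPa, ρ = 3110 kg/m³
  titanium alloy: E = 108.9 GPa, ρ = 4550 kg/m³
  silicon carbide: M = 2.43×10⁻³
  titanium alloy: M = 1.05×10⁻³
  maraging steel: M = 0.726×10⁻³
The maximum is for silicon carbide.

silicon carbide, M = 2.43×10⁻³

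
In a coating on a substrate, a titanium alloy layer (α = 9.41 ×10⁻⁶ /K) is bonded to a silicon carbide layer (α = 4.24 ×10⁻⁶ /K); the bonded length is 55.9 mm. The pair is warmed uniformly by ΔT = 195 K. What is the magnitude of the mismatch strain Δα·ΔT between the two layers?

1.01×10⁻³

Δα = |9.41 − 4.24|×10⁻⁶/K = 5.17×10⁻⁶/K.
Mismatch strain = Δα·ΔT = 5.17×10⁻⁶ × 195.0 = 1.01×10⁻³.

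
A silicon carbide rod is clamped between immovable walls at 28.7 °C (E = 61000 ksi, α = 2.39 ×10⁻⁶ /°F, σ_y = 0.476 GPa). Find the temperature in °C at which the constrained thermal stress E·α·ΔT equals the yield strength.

292 °C

E = 61000 ksi = 420.6 GPa.
α = 2.39×10⁻⁶/°F × 9/5 = 4.30×10⁻⁶/K.
σ_y = 0.476 GPa = 476.0 MPa.
E·α·ΔT = 476.0 MPa ⇒ ΔT = 476.0 / (420.6×10³ × 4.30×10⁻⁶) = 263.1 K.
T = 28.7 + 263.1 = 291.8 °C.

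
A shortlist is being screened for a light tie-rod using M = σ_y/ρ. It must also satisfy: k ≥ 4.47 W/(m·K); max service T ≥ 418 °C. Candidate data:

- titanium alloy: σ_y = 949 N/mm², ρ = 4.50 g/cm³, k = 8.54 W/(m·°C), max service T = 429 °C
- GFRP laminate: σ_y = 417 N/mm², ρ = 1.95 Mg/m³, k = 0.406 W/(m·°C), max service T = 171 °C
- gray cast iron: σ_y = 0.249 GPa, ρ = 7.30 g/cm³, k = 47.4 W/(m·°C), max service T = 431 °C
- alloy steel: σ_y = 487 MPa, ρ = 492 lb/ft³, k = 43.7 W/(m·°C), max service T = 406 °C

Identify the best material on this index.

titanium alloy

Screen on constraints: k ≥ 4.47 W/(m·K); max service T ≥ 418 °C. Survivors: titanium alloy, gray cast iron.
Normalizing units and computing the index:
  titanium alloy: σ_y = 949.0 MPa, ρ = 4500 kg/m³
  gray cast iron: σ_y = 249.0 MPa, ρ = 7300 kg/m³
  titanium alloy: M = 211 kN·m/kg
  gray cast iron: M = 34.1 kN·m/kg
Titanium alloy has the largest M.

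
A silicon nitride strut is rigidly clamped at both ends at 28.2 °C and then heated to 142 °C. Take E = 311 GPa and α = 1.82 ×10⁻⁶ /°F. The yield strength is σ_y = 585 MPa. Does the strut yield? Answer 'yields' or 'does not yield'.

does not yield

α = 1.82×10⁻⁶/°F × 9/5 = 3.28×10⁻⁶/K.
ΔT = 113.8 K. Constrained thermal stress σ = E·α·ΔT = 311.0×10³ MPa × 3.28×10⁻⁶ × 113.8 = 116 MPa (compressive).
Compare to σ_y = 585 MPa: σ < σ_y, so it does not yield.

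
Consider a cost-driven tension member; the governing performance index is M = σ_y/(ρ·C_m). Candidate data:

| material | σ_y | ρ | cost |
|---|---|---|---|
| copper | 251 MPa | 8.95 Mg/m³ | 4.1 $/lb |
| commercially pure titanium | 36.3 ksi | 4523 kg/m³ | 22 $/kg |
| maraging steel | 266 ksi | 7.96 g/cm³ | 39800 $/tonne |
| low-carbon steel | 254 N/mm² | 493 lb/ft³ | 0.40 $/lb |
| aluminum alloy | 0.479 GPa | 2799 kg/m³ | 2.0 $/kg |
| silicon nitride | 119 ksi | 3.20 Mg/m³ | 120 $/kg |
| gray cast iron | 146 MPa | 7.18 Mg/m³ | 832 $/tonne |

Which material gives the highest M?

Convert each candidate to consistent units, then evaluate M:
  copper: σ_y = 251.0 MPa, ρ = 8950 kg/m³, cost = 9.039 $/kg
  commercially pure titanium: σ_y = 250.3 MPa, ρ = 4523 kg/m³, cost = 22.00 $/kg
  maraging steel: σ_y = 1834 MPa, ρ = 7960 kg/m³, cost = 39.80 $/kg
  low-carbon steel: σ_y = 254.0 MPa, ρ = 7897 kg/m³, cost = 0.8818 $/kg
  aluminum alloy: σ_y = 479.0 MPa, ρ = 2799 kg/m³, cost = 2.000 $/kg
  silicon nitride: σ_y = 820.5 MPa, ρ = 3200 kg/m³, cost = 120.0 $/kg
  gray cast iron: σ_y = 146.0 MPa, ρ = 7180 kg/m³, cost = 0.8320 $/kg
  aluminum alloy: M = 85.6 kN·m per $
  low-carbon steel: M = 36.5 kN·m per $
  gray cast iron: M = 24.4 kN·m per $
  maraging steel: M = 5.79 kN·m per $
  copper: M = 3.10 kN·m per $
  commercially pure titanium: M = 2.52 kN·m per $
  silicon nitride: M = 2.14 kN·m per $
The maximum is for aluminum alloy.

aluminum alloy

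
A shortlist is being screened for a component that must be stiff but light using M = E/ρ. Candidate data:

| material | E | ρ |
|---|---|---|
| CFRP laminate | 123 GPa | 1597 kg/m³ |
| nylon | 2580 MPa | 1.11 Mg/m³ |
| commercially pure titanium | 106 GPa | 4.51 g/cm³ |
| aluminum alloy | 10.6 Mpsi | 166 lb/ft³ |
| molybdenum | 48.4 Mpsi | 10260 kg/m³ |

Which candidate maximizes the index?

CFRP laminate

In SI units:
  CFRP laminate: E = 123.0 GPa, ρ = 1597 kg/m³
  nylon: E = 2.580 GPa, ρ = 1110 kg/m³
  commercially pure titanium: E = 106.0 GPa, ρ = 4510 kg/m³
  aluminum alloy: E = 73.08 GPa, ρ = 2659 kg/m³
  molybdenum: E = 333.7 GPa, ρ = 10260 kg/m³
  CFRP laminate: M = 77.0 MN·m/kg
  molybdenum: M = 32.5 MN·m/kg
  aluminum alloy: M = 27.5 MN·m/kg
  commercially pure titanium: M = 23.5 MN·m/kg
  nylon: M = 2.32 MN·m/kg
CFRP laminate has the largest M.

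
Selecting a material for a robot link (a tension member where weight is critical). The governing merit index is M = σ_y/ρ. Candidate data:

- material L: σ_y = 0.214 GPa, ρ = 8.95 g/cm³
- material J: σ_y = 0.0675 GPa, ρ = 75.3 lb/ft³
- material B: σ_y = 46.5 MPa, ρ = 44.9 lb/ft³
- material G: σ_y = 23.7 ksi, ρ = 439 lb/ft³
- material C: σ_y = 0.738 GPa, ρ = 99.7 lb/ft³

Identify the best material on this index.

After converting to SI:
  material L: σ_y = 214.0 MPa, ρ = 8950 kg/m³
  material J: σ_y = 67.50 MPa, ρ = 1206 kg/m³
  material B: σ_y = 46.50 MPa, ρ = 719.2 kg/m³
  material G: σ_y = 163.4 MPa, ρ = 7032 kg/m³
  material C: σ_y = 738.0 MPa, ρ = 1597 kg/m³
  material C: M = 462 kN·m/kg
  material B: M = 64.7 kN·m/kg
  material J: M = 56.0 kN·m/kg
  material L: M = 23.9 kN·m/kg
  material G: M = 23.2 kN·m/kg
Material C ranks first.

material C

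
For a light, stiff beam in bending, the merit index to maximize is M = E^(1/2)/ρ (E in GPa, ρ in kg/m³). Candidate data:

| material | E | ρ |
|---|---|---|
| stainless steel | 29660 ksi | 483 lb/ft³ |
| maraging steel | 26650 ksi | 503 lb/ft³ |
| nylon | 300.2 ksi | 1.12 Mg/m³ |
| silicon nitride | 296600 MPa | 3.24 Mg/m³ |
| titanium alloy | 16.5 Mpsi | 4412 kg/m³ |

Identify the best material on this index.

Putting every candidate on a common basis:
  stainless steel: E = 204.5 GPa, ρ = 7737 kg/m³
  maraging steel: E = 183.7 GPa, ρ = 8057 kg/m³
  nylon: E = 2.070 GPa, ρ = 1120 kg/m³
  silicon nitride: E = 296.6 GPa, ρ = 3240 kg/m³
  titanium alloy: E = 113.8 GPa, ρ = 4412 kg/m³
  silicon nitride: M = 5.32×10⁻³
  titanium alloy: M = 2.42×10⁻³
  stainless steel: M = 1.85×10⁻³
  maraging steel: M = 1.68×10⁻³
  nylon: M = 1.28×10⁻³
The maximum is for silicon nitride.

silicon nitride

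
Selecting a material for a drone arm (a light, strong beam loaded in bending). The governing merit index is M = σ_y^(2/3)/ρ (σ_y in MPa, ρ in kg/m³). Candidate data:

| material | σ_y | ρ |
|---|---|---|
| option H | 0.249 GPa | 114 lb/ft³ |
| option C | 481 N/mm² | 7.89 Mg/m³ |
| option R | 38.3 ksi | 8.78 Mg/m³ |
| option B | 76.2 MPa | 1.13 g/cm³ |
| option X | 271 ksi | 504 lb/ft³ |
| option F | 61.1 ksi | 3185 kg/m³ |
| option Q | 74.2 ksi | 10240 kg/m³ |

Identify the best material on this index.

option H

Normalizing units and computing the index:
  option H: σ_y = 249.0 MPa, ρ = 1826 kg/m³
  option C: σ_y = 481.0 MPa, ρ = 7890 kg/m³
  option R: σ_y = 264.1 MPa, ρ = 8780 kg/m³
  option B: σ_y = 76.20 MPa, ρ = 1130 kg/m³
  option X: σ_y = 1868 MPa, ρ = 8073 kg/m³
  option F: σ_y = 421.3 MPa, ρ = 3185 kg/m³
  option Q: σ_y = 511.6 MPa, ρ = 10240 kg/m³
  option H: M = 21.7×10⁻³
  option X: M = 18.8×10⁻³
  option F: M = 17.6×10⁻³
  option B: M = 15.9×10⁻³
  option C: M = 7.78×10⁻³
  option Q: M = 6.25×10⁻³
  option R: M = 4.69×10⁻³
Highest index: option H.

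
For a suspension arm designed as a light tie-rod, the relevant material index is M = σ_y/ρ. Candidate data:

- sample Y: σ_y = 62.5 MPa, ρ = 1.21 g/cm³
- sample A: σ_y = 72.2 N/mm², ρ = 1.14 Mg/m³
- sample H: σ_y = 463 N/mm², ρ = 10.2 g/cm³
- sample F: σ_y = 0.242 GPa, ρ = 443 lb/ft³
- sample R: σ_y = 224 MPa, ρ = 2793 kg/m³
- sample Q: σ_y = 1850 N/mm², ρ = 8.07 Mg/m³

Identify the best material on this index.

sample Q

In SI units:
  sample Y: σ_y = 62.50 MPa, ρ = 1210 kg/m³
  sample A: σ_y = 72.20 MPa, ρ = 1140 kg/m³
  sample H: σ_y = 463.0 MPa, ρ = 10200 kg/m³
  sample F: σ_y = 242.0 MPa, ρ = 7096 kg/m³
  sample R: σ_y = 224.0 MPa, ρ = 2793 kg/m³
  sample Q: σ_y = 1850 MPa, ρ = 8070 kg/m³
  sample Q: M = 229 kN·m/kg
  sample R: M = 80.2 kN·m/kg
  sample A: M = 63.3 kN·m/kg
  sample Y: M = 51.7 kN·m/kg
  sample H: M = 45.4 kN·m/kg
  sample F: M = 34.1 kN·m/kg
The maximum is for sample Q.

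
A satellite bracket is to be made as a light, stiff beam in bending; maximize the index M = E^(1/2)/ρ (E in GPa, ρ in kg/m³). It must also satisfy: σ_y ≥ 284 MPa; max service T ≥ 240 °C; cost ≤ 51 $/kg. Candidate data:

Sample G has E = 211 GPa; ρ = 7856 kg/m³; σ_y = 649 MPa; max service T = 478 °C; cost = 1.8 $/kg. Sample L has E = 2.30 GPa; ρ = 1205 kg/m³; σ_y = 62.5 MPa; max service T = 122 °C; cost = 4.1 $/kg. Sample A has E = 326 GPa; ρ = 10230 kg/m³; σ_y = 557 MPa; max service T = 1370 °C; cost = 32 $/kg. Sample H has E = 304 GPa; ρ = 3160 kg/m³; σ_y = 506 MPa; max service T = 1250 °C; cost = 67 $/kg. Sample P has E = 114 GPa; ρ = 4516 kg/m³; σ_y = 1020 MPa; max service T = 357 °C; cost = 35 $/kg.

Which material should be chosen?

Screen on constraints: σ_y ≥ 284 MPa; max service T ≥ 240 °C; cost ≤ 51 $/kg. Survivors: sample G, sample A, sample P.
Evaluate M for each candidate:
  sample P: M = 2.36×10⁻³
  sample G: M = 1.85×10⁻³
  sample A: M = 1.76×10⁻³
Highest index: sample P.

sample P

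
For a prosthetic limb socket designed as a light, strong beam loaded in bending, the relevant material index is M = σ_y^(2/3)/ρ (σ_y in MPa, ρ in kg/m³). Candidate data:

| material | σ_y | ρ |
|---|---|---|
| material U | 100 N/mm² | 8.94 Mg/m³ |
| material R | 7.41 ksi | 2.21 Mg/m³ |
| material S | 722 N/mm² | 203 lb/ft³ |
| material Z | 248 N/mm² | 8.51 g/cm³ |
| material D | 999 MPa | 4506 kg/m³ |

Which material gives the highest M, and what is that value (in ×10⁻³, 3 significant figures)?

Convert each candidate to consistent units, then evaluate M:
  material U: σ_y = 100.0 MPa, ρ = 8940 kg/m³
  material R: σ_y = 51.09 MPa, ρ = 2210 kg/m³
  material S: σ_y = 722.0 MPa, ρ = 3252 kg/m³
  material Z: σ_y = 248.0 MPa, ρ = 8510 kg/m³
  material D: σ_y = 999.0 MPa, ρ = 4506 kg/m³
  material S: M = 24.7×10⁻³
  material D: M = 22.2×10⁻³
  material R: M = 6.23×10⁻³
  material Z: M = 4.64×10⁻³
  material U: M = 2.41×10⁻³
Material S ranks first.

material S, M = 24.7×10⁻³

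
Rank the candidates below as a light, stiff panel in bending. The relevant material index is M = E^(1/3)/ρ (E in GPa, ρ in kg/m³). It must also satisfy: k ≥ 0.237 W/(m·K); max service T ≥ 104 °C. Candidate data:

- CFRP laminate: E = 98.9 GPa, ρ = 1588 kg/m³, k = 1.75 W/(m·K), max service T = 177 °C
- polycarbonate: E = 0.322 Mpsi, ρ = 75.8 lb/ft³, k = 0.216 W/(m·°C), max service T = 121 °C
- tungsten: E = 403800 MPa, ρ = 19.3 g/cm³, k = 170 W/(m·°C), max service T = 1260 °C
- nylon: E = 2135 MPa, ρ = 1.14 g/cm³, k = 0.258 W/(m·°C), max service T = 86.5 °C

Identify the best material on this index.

Screen on constraints: k ≥ 0.237 W/(m·K); max service T ≥ 104 °C. Survivors: CFRP laminate, tungsten.
Putting every candidate on a common basis:
  CFRP laminate: E = 98.90 GPa, ρ = 1588 kg/m³
  tungsten: E = 403.8 GPa, ρ = 19300 kg/m³
  CFRP laminate: M = 2.91×10⁻³
  tungsten: M = 0.383×10⁻³
CFRP laminate has the largest M.

CFRP laminate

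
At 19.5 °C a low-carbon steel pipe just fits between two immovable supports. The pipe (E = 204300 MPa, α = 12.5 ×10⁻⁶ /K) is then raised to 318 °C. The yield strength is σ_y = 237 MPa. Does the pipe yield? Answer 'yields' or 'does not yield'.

yields

E = 204300 MPa = 204.3 GPa.
ΔT = 298.5 K. Constrained thermal stress σ = E·α·ΔT = 204.3×10³ MPa × 12.5×10⁻⁶ × 298.5 = 762 MPa (compressive).
Compare to σ_y = 237 MPa: σ ≥ σ_y, so it yields.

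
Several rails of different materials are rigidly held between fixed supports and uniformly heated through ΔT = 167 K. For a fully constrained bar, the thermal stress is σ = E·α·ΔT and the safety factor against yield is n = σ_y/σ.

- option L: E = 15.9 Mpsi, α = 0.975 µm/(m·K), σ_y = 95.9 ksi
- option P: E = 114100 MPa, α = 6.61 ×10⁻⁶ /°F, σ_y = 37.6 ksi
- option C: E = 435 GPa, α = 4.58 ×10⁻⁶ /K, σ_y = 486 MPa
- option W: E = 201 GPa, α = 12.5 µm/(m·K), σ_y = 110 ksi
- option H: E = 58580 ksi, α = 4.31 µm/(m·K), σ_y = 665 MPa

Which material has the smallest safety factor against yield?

option P

With everything in SI (GPa, ×10⁻⁶/K, MPa):
  option L: E = 109.6, α = 0.975, σ_y = 661.2 → σ = 17.8 MPa, n = 37.0
  option P: E = 114.1, α = 11.9, σ_y = 259.2 → σ = 227 MPa, n = 1.14
  option C: E = 435.0, α = 4.58, σ_y = 486.0 → σ = 333 MPa, n = 1.46
  option W: E = 201.0, α = 12.5, σ_y = 758.4 → σ = 420 MPa, n = 1.81
  option H: E = 403.9, α = 4.31, σ_y = 665.0 → σ = 291 MPa, n = 2.29
The minimum is option P at n = 1.14.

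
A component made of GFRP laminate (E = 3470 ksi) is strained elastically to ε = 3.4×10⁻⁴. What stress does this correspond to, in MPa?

E = 3470 ksi = 23.92 GPa.
σ = E·ε = 23920 MPa × 3.4×10⁻⁴ = 8.13 MPa.

8.13 MPa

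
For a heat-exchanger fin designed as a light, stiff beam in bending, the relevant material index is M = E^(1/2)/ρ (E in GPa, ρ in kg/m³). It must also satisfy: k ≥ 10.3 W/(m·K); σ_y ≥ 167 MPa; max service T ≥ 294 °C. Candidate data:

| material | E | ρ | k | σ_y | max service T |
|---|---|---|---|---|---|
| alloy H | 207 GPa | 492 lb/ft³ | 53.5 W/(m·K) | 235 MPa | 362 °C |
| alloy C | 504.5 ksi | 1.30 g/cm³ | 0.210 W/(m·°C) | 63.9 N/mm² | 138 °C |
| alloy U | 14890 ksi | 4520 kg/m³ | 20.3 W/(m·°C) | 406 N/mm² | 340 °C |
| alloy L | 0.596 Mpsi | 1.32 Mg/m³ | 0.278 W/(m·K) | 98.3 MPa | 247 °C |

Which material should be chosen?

Screen on constraints: k ≥ 10.3 W/(m·K); σ_y ≥ 167 MPa; max service T ≥ 294 °C. Survivors: alloy H, alloy U.
Normalizing units and computing the index:
  alloy H: E = 207.0 GPa, ρ = 7881 kg/m³
  alloy U: E = 102.7 GPa, ρ = 4520 kg/m³
  alloy U: M = 2.24×10⁻³
  alloy H: M = 1.83×10⁻³
Highest index: alloy U.

alloy U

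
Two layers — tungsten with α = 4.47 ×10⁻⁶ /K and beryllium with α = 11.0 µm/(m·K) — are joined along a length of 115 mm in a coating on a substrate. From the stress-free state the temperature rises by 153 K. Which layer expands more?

α(tungsten) = 4.47×10⁻⁶/K vs α(beryllium) = 11.0×10⁻⁶/K.
Higher α expands more for the same ΔT: beryllium.

beryllium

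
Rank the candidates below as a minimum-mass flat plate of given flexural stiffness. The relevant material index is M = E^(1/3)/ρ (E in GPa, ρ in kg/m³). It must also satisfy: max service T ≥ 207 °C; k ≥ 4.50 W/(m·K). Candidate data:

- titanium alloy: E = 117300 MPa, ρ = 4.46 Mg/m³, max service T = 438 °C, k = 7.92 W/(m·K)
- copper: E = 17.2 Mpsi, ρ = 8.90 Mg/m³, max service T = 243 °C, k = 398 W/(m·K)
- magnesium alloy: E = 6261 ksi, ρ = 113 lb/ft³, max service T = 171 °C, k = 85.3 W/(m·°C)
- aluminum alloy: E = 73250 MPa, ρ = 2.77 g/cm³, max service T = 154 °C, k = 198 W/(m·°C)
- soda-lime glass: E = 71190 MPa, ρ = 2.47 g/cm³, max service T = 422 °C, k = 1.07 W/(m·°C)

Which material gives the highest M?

titanium alloy

Screen on constraints: max service T ≥ 207 °C; k ≥ 4.50 W/(m·K). Survivors: titanium alloy, copper.
After converting to SI:
  titanium alloy: E = 117.3 GPa, ρ = 4460 kg/m³
  copper: E = 118.6 GPa, ρ = 8900 kg/m³
  titanium alloy: M = 1.10×10⁻³
  copper: M = 0.552×10⁻³
The maximum is for titanium alloy.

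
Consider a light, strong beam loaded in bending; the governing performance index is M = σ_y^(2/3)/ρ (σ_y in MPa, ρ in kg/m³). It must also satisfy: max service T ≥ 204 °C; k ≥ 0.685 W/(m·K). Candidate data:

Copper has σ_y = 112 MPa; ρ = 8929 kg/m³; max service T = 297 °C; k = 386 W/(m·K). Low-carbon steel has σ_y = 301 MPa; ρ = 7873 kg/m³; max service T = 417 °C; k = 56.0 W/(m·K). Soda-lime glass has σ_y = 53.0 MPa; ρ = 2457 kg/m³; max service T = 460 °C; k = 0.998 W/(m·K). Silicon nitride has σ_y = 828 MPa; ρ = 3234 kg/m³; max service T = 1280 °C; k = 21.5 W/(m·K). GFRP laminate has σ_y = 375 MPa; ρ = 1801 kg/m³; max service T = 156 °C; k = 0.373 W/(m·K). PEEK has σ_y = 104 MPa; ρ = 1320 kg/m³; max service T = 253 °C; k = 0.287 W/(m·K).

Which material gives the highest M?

silicon nitride

Screen on constraints: max service T ≥ 204 °C; k ≥ 0.685 W/(m·K). Survivors: copper, low-carbon steel, soda-lime glass, silicon nitride.
Evaluate M for each candidate:
  silicon nitride: M = 27.3×10⁻³
  soda-lime glass: M = 5.74×10⁻³
  low-carbon steel: M = 5.70×10⁻³
  copper: M = 2.60×10⁻³
Silicon nitride ranks first.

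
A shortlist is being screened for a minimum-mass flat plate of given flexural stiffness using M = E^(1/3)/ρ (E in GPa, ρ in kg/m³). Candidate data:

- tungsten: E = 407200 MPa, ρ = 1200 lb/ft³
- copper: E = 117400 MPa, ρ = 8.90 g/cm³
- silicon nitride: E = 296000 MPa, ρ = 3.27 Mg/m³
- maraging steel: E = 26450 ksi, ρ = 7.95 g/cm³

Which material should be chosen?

Convert each candidate to consistent units, then evaluate M:
  tungsten: E = 407.2 GPa, ρ = 19220 kg/m³
  copper: E = 117.4 GPa, ρ = 8900 kg/m³
  silicon nitride: E = 296.0 GPa, ρ = 3270 kg/m³
  maraging steel: E = 182.4 GPa, ρ = 7950 kg/m³
  silicon nitride: M = 2.04×10⁻³
  maraging steel: M = 0.713×10⁻³
  copper: M = 0.550×10⁻³
  tungsten: M = 0.386×10⁻³
Highest index: silicon nitride.

silicon nitride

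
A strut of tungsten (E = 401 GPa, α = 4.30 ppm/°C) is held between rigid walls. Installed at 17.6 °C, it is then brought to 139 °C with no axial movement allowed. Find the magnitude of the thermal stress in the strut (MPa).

209 MPa

ΔT = 121.4 K. Constrained thermal stress σ = E·α·ΔT = 401.0×10³ MPa × 4.30×10⁻⁶ × 121.4 = 209 MPa (compressive).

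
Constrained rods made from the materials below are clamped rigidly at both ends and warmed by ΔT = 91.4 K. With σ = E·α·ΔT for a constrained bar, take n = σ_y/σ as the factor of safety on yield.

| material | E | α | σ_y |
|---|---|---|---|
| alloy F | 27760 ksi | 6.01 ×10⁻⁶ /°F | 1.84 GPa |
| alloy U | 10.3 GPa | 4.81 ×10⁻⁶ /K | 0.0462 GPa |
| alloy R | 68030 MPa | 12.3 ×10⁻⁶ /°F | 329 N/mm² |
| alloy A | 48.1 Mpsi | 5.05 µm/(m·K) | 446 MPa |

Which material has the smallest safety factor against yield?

alloy R

Per material, after unit conversion:
  alloy F: E = 191.4, α = 10.8, σ_y = 1840 → σ = 189 MPa, n = 9.72
  alloy U: E = 10.30, α = 4.81, σ_y = 46.20 → σ = 4.53 MPa, n = 10.2
  alloy R: E = 68.03, α = 22.1, σ_y = 329.0 → σ = 138 MPa, n = 2.39
  alloy A: E = 331.6, α = 5.05, σ_y = 446.0 → σ = 153 MPa, n = 2.91
Smallest n: alloy R with n = 2.39.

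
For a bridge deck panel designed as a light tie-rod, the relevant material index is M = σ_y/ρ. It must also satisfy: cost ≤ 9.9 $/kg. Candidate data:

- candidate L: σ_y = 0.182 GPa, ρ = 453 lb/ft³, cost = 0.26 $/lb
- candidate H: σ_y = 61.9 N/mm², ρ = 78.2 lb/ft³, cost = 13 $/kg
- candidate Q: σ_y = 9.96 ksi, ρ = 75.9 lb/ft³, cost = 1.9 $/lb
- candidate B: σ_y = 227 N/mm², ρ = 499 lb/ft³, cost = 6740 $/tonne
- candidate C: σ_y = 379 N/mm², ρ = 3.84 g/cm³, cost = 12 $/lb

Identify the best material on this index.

candidate Q

Screen on constraints: cost ≤ 9.9 $/kg. Survivors: candidate L, candidate Q, candidate B.
Convert each candidate to consistent units, then evaluate M:
  candidate L: σ_y = 182.0 MPa, ρ = 7256 kg/m³
  candidate Q: σ_y = 68.67 MPa, ρ = 1216 kg/m³
  candidate B: σ_y = 227.0 MPa, ρ = 7993 kg/m³
  candidate Q: M = 56.5 kN·m/kg
  candidate B: M = 28.4 kN·m/kg
  candidate L: M = 25.1 kN·m/kg
Highest index: candidate Q.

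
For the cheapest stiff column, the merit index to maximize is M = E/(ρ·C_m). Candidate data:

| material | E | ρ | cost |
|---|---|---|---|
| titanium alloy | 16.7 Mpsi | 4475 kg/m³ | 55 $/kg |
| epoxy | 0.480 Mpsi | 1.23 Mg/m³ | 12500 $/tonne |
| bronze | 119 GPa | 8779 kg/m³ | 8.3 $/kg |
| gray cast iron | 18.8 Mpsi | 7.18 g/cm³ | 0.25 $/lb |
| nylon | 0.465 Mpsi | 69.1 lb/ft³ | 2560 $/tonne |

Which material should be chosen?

Normalizing units and computing the index:
  titanium alloy: E = 115.1 GPa, ρ = 4475 kg/m³, cost = 55.00 $/kg
  epoxy: E = 3.309 GPa, ρ = 1230 kg/m³, cost = 12.50 $/kg
  bronze: E = 119.0 GPa, ρ = 8779 kg/m³, cost = 8.300 $/kg
  gray cast iron: E = 129.6 GPa, ρ = 7180 kg/m³, cost = 0.5511 $/kg
  nylon: E = 3.206 GPa, ρ = 1107 kg/m³, cost = 2.560 $/kg
  gray cast iron: M = 32.8 MN·m per $
  bronze: M = 1.63 MN·m per $
  nylon: M = 1.13 MN·m per $
  titanium alloy: M = 0.468 MN·m per $
  epoxy: M = 0.215 MN·m per $
Gray cast iron has the largest M.

gray cast iron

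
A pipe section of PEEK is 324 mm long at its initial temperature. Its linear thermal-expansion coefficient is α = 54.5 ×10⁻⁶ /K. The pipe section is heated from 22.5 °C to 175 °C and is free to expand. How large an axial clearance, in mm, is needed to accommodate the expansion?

ΔT = 175 − 22.5 = 152.5 K.
ΔL = α·L₀·ΔT = 54.5×10⁻⁶ × 324 mm × 152.5 K = 2.69 mm.

2.69 mm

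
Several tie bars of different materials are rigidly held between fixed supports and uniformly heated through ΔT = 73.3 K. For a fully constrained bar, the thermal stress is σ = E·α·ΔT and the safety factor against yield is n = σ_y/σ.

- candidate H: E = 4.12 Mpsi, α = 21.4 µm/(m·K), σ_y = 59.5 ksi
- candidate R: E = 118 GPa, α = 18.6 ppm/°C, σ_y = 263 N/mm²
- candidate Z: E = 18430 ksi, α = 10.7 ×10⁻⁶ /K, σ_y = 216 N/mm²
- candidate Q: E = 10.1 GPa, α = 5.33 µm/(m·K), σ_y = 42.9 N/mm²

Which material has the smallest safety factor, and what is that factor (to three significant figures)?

In consistent units (E in GPa, α in ×10⁻⁶/K, σ_y in MPa):
  candidate H: E = 28.41, α = 21.4, σ_y = 410.2 → σ = 44.6 MPa, n = 9.21
  candidate R: E = 118.0, α = 18.6, σ_y = 263.0 → σ = 161 MPa, n = 1.63
  candidate Z: E = 127.1, α = 10.7, σ_y = 216.0 → σ = 99.7 MPa, n = 2.17
  candidate Q: E = 10.10, α = 5.33, σ_y = 42.90 → σ = 3.95 MPa, n = 10.9
The minimum is candidate R at n = 1.63.

candidate R, n = 1.63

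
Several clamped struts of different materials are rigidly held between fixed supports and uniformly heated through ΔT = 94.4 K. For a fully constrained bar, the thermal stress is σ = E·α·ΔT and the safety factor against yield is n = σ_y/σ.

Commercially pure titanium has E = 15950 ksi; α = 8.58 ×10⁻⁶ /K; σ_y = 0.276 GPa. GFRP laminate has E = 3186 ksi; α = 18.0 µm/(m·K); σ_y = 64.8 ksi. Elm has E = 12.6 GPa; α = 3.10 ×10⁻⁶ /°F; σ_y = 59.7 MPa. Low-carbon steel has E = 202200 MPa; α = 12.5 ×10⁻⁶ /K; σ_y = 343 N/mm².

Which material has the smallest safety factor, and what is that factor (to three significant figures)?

Per material, after unit conversion:
  commercially pure titanium: E = 110.0, α = 8.58, σ_y = 276.0 → σ = 89.1 MPa, n = 3.10
  GFRP laminate: E = 21.97, α = 18.0, σ_y = 446.8 → σ = 37.3 MPa, n = 12.0
  elm: E = 12.60, α = 5.58, σ_y = 59.70 → σ = 6.64 MPa, n = 8.99
  low-carbon steel: E = 202.2, α = 12.5, σ_y = 343.0 → σ = 239 MPa, n = 1.44
Smallest n: low-carbon steel with n = 1.44.

low-carbon steel, n = 1.44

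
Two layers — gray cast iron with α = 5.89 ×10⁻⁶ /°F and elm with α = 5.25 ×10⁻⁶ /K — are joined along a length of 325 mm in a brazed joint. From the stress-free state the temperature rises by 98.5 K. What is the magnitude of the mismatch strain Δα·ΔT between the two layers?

5.27×10⁻⁴

gray cast iron: α = 5.89×10⁻⁶/°F × 9/5 = 10.6×10⁻⁶/K.
Δα = |10.6 − 5.25|×10⁻⁶/K = 5.35×10⁻⁶/K.
Mismatch strain = Δα·ΔT = 5.35×10⁻⁶ × 98.5 = 5.27×10⁻⁴.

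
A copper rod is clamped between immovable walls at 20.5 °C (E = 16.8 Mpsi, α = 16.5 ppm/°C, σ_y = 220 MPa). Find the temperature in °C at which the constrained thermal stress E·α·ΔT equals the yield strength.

E = 16.8 Mpsi = 115.8 GPa.
E·α·ΔT = 220.0 MPa ⇒ ΔT = 220.0 / (115.8×10³ × 16.5×10⁻⁶) = 115.1 K.
T = 20.5 + 115.1 = 135.6 °C.

136 °C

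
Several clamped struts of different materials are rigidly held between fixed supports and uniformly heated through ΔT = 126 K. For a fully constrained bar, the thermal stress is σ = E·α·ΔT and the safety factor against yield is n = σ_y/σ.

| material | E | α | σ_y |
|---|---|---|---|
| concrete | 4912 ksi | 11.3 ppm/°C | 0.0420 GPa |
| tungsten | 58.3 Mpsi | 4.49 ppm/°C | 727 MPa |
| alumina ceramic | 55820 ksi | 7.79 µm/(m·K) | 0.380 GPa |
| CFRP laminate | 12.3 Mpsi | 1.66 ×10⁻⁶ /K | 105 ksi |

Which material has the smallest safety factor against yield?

concrete

Per material, after unit conversion:
  concrete: E = 33.87, α = 11.3, σ_y = 42.00 → σ = 48.2 MPa, n = 0.871
  tungsten: E = 402.0, α = 4.49, σ_y = 727.0 → σ = 227 MPa, n = 3.20
  alumina ceramic: E = 384.9, α = 7.79, σ_y = 380.0 → σ = 378 MPa, n = 1.01
  CFRP laminate: E = 84.81, α = 1.66, σ_y = 723.9 → σ = 17.7 MPa, n = 40.8
Concrete has the lowest safety factor, n = 0.871.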